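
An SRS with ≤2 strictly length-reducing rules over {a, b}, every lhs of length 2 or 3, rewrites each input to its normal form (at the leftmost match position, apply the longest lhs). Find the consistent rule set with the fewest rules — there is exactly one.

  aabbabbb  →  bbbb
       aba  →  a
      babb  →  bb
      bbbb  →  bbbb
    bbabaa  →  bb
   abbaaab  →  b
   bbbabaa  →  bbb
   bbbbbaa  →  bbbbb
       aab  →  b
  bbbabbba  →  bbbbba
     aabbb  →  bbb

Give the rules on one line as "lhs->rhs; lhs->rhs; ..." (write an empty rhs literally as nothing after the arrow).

  | aabbabbb => bbabbb => bbbb
  | aba => a
  | babb => bb
  | bbbb

aa->; ab->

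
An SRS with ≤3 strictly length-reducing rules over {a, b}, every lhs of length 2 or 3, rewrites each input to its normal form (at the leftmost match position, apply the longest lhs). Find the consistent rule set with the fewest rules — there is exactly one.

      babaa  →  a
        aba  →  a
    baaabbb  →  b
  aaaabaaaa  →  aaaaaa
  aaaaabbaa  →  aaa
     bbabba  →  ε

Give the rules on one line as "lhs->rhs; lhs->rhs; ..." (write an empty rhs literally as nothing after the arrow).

  | babaa => baa => a
  | aba => a
  | baaabbb => aabbb => bb => b
  | aaaabaaaa => aaaaaa

aab->; ba->; bb->b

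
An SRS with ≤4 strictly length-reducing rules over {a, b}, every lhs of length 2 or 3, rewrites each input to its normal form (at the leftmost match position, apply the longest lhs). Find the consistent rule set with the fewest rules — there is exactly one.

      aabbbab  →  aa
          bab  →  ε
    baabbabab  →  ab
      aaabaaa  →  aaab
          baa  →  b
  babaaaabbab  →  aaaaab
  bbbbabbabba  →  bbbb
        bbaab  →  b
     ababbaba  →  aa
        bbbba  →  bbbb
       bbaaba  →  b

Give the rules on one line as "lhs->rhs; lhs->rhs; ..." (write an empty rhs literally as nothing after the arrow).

  | aabbbab => aabab => aa
  | bab => ε
  | baabbabab => babbabab => babab => ab
  | aaabaaa => aaabaa => aaaba => aaab

abb->a; ba->b; bab->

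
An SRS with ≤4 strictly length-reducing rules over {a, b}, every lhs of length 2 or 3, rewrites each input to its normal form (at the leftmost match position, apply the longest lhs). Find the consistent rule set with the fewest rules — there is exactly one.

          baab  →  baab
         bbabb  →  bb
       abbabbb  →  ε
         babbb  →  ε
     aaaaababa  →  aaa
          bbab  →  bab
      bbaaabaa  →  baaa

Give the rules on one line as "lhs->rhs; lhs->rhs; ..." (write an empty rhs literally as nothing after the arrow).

  | baab
  | bbabb => babb => bb
  | abbabbb => babbb => bbb => ε
  | babbb => bbb => ε

aba->; abb->b; bba->ba; bbb->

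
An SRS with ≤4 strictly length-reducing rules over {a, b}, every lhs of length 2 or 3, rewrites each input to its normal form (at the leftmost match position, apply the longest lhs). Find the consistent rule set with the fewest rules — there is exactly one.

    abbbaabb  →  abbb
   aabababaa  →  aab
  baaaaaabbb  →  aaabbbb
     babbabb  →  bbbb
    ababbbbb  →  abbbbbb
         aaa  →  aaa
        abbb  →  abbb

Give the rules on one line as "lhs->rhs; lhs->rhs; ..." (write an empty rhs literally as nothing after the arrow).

  | abbbaabb => abbabb => abbb
  | aabababaa => aabbabaa => aabbaa => aaba => aab
  | baaaaaabbb => abaaaabbb => aabaabbb => aaabbbb
  | babbabb => bbbabb => bbbb

ba->b; baa->ab; bba->b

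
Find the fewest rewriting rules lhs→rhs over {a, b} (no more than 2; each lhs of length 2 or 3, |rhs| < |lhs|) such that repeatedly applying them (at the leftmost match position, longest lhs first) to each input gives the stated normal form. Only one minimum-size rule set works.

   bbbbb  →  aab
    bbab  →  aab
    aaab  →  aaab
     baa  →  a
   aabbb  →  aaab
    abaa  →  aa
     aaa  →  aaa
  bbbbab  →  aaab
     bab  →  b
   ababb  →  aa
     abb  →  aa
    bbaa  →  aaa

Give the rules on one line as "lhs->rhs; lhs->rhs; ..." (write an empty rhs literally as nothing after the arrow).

ba->; bb->a

  | bbbbb => abbb => aab
  | bbab => aab
  | aaab
  | baa => a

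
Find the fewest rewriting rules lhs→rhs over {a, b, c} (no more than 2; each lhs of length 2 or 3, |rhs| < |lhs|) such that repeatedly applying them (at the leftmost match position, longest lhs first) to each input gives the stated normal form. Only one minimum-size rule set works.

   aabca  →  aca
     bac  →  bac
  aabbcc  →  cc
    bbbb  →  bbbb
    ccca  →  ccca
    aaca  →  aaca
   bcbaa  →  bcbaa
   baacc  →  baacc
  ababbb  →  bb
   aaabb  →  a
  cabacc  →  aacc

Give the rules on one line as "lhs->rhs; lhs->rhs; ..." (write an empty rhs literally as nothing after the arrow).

  | aabca => aca
  | bac
  | aabbcc => abcc => cc
  | bbbb

ab->; cab->a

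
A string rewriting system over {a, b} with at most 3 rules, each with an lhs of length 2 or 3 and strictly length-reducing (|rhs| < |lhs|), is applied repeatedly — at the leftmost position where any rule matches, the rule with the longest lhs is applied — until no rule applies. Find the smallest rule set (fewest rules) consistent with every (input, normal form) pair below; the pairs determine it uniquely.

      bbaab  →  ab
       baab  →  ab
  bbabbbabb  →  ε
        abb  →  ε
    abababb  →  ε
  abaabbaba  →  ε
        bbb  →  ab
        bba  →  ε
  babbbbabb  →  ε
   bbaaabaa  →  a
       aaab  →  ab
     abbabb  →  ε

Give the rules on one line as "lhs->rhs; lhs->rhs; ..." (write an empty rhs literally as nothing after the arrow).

  | bbaab => aaab => ab
  | baab => ab
  | bbabbbabb => aabbbabb => bbbabb => ababb => abb => aa => ε
  | abb => aa => ε

aa->; ba->; bb->a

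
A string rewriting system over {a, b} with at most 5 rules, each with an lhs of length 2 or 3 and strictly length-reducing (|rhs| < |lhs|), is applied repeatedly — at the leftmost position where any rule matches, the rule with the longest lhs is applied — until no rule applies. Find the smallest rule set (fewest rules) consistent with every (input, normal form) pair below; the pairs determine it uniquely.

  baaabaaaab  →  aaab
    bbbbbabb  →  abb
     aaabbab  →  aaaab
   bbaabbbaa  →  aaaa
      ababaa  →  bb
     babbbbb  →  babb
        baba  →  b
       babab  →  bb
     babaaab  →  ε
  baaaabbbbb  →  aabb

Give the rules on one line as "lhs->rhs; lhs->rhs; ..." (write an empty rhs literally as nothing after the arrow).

aba->; baa->bb; bba->a; bbb->

  | baaabaaaab => bbabaaaab => abaaaab => aaab
  | bbbbbabb => bbabb => abb
  | aaabbab => aaaab
  | bbaabbbaa => aabbbaa => aaaa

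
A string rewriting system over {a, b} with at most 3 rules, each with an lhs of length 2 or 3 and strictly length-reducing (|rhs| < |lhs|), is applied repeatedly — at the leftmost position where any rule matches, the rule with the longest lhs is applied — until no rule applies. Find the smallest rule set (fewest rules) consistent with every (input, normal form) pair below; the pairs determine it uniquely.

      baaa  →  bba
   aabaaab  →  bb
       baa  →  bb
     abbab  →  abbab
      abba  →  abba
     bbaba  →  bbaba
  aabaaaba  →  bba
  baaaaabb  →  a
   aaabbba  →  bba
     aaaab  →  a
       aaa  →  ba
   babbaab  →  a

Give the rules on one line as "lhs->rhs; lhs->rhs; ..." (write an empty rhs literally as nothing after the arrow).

  | baaa => bba
  | aabaaab => bbaaab => bbbab => aab => bb
  | baa => bb
  | abbab

aa->b; bbb->a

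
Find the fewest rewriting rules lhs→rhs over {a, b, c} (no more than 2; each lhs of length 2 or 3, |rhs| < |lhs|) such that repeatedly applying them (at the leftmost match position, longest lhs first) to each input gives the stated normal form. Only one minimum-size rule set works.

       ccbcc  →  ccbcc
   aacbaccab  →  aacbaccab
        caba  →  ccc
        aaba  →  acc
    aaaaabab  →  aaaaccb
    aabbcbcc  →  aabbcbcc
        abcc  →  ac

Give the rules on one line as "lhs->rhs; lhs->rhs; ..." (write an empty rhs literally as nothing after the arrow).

aba->cc; abc->a

  | ccbcc
  | aacbaccab
  | caba => ccc
  | aaba => acc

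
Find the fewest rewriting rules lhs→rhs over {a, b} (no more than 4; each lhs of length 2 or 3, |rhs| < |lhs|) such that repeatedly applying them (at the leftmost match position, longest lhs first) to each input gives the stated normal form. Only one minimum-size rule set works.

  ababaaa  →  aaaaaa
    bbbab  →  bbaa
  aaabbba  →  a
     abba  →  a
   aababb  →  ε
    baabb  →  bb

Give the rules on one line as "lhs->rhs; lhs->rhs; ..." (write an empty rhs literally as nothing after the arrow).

aab->; abb->; bab->aa

  | ababaaa => aaaaaa
  | bbbab => bbaa
  | aaabbba => abba => a
  | abba => a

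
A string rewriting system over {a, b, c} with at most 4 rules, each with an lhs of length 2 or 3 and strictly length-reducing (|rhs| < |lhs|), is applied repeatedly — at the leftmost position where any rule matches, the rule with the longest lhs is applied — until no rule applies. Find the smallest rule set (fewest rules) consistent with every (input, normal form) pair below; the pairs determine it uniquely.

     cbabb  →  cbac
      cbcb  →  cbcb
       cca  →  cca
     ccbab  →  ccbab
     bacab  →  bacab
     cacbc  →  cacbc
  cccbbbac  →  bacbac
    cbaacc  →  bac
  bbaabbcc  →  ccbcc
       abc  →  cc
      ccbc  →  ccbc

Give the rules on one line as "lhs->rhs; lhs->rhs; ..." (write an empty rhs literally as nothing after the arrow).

  | cbabb => cbac
  | cbcb
  | cca
  | ccbab

aa->b; abc->cc; bb->c; ccc->ba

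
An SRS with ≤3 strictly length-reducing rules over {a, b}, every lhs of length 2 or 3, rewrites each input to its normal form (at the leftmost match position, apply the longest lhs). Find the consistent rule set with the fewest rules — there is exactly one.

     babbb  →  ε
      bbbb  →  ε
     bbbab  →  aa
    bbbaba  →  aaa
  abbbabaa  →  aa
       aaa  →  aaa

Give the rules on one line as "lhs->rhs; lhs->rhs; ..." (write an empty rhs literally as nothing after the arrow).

  | babbb => aabb => ab => ε
  | bbbb => bb => ε
  | bbbab => bab => aa
  | bbbaba => baba => aaa

ab->; bab->aa; bb->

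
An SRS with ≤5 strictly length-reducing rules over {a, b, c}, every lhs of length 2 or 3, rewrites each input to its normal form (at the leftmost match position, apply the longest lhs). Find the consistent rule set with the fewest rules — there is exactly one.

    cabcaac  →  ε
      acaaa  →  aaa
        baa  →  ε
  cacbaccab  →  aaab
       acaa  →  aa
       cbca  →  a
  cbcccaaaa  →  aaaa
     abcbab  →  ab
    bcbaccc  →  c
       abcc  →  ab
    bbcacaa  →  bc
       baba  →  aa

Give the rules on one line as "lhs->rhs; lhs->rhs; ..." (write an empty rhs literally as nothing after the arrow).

  | cabcaac => bcaac => bac => cc => ε
  | acaaa => aaa
  | baa => ca => ε
  | cacbaccab => cbaccab => aaccab => aaab

ba->c; ca->; cb->a; cc->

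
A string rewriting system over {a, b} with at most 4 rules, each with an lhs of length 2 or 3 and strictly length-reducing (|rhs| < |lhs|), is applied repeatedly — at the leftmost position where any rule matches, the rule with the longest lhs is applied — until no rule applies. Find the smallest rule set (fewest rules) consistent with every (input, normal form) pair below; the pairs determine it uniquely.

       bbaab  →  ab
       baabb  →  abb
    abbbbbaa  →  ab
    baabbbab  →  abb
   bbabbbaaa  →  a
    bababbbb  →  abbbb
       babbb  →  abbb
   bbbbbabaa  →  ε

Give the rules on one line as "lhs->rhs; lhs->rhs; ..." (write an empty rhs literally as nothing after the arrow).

aa->a; ba->a; bba->

  | bbaab => ab
  | baabb => aabb => abb
  | abbbbbaa => abbba => ab
  | baabbbab => aabbbab => abbbab => abb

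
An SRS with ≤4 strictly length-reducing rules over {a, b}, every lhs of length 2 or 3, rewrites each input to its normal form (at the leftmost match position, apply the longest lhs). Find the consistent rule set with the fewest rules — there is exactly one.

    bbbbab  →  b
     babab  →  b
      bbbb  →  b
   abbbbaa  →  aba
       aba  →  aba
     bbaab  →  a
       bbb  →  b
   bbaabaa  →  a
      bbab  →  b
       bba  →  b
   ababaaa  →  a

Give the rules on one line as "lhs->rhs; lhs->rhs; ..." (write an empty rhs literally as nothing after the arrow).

aa->; bab->a; bb->b; bba->b

  | bbbbab => bbbab => bbab => bb => b
  | babab => aab => b
  | bbbb => bbb => bb => b
  | abbbbaa => abbbaa => abbaa => aba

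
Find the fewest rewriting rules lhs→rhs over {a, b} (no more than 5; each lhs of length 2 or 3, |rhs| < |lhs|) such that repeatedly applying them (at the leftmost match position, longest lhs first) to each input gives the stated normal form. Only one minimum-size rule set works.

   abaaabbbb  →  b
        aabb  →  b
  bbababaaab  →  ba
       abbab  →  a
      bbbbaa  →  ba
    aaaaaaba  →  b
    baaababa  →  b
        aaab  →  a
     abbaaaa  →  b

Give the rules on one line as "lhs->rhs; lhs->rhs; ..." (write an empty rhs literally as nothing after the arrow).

aa->b; aab->a; ab->b; bb->a

  | abaaabbbb => baaabbbb => bbabbbb => aabbbb => abbb => bbb => ab => b
  | aabb => ab => b
  | bbababaaab => aababaaab => aabaaab => aaaab => baab => ba
  | abbab => bbab => aab => a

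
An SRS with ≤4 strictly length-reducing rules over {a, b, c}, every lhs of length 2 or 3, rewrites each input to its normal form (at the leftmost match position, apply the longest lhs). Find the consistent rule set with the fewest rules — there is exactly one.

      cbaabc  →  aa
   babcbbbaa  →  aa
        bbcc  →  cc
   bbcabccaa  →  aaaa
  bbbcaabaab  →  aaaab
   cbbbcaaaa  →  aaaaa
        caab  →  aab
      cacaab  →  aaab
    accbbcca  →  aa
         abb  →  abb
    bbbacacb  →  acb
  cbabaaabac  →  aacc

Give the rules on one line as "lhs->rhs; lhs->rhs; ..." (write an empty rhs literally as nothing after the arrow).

  | cbaabc => ccabc => cabc => abc => aa
  | babcbbbaa => cbcbbbaa => cabbbaa => abbbaa => abbca => abaa => aca => aa
  | bbcc => bac => cc
  | bbcabccaa => baabccaa => cabccaa => abccaa => aacaa => aaaa

ba->c; bc->a; ca->a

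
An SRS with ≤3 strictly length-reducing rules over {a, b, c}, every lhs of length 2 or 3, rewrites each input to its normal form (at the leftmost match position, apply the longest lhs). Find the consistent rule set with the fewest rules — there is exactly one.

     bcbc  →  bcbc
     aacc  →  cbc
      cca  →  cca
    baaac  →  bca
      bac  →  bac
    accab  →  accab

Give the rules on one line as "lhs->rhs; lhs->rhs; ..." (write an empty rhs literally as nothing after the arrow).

aac->cb; acb->ca

  | bcbc
  | aacc => cbc
  | cca
  | baaac => bacb => bca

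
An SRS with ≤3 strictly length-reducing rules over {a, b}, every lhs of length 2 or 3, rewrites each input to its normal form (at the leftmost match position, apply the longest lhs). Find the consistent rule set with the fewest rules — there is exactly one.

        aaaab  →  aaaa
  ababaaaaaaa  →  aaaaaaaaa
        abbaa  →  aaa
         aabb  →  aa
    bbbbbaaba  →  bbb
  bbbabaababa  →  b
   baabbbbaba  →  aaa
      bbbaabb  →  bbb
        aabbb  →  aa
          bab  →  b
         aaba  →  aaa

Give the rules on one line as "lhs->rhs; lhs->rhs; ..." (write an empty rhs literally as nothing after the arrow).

ab->a; ba->

  | aaaab => aaaa
  | ababaaaaaaa => aabaaaaaaa => aaaaaaaaa
  | abbaa => abaa => aaa
  | aabb => aab => aa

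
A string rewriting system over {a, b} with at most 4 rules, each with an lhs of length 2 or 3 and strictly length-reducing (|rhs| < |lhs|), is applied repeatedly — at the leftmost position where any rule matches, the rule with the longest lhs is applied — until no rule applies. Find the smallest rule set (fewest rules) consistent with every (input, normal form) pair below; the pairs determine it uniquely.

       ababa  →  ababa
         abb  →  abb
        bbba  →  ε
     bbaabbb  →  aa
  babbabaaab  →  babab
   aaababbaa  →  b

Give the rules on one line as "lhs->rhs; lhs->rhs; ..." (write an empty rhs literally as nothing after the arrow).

aaa->; baa->b; bba->aa; bbb->aa

  | ababa
  | abb
  | bbba => aaa => ε
  | bbaabbb => aaabbb => bbb => aa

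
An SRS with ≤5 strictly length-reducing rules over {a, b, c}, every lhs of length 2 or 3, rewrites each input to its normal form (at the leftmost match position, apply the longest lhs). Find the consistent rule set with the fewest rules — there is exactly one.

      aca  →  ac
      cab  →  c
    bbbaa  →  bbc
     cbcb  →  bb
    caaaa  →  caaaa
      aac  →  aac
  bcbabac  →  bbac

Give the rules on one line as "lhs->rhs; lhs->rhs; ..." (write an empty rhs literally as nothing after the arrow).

  | aca => ac
  | cab => c
  | bbbaa => bbc
  | cbcb => bcb => bb

ab->; aca->ac; baa->c; cb->b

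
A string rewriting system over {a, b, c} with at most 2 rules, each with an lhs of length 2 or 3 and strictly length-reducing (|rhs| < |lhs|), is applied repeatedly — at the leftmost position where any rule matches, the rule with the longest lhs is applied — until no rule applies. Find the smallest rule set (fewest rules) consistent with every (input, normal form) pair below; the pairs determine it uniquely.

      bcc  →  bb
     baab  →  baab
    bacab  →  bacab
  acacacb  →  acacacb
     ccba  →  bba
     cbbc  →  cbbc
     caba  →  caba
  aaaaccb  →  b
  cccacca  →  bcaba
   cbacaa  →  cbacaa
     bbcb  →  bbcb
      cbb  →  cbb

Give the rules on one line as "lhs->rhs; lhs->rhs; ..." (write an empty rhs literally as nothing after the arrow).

aac->; cc->b

  | bcc => bb
  | baab
  | bacab
  | acacacb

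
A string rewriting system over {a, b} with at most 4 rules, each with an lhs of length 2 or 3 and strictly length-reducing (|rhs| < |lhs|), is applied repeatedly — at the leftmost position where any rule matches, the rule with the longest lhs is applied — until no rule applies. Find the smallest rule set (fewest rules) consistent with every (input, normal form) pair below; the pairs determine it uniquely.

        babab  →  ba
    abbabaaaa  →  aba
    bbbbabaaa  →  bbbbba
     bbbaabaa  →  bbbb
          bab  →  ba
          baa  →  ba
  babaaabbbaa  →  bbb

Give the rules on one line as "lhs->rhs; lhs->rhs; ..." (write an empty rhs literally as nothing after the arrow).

aa->a; aaa->b; abb->ab; bab->ba

  | babab => baab => bab => ba
  | abbabaaaa => ababaaaa => abaaaaa => abbaa => abaa => aba
  | bbbbabaaa => bbbbaaaa => bbbbba
  | bbbaabaa => bbbabaa => bbbaaa => bbbb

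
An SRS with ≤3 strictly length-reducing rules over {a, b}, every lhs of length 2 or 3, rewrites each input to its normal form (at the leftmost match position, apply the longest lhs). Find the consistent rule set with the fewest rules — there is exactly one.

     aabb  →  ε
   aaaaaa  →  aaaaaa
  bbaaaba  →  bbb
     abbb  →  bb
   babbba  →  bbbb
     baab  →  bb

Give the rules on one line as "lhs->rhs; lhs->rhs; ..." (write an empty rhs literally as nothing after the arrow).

  | aabb => ab => ε
  | aaaaaa
  | bbaaaba => bbaaba => bbaba => bbba => bbb
  | abbb => bb

ab->; ba->b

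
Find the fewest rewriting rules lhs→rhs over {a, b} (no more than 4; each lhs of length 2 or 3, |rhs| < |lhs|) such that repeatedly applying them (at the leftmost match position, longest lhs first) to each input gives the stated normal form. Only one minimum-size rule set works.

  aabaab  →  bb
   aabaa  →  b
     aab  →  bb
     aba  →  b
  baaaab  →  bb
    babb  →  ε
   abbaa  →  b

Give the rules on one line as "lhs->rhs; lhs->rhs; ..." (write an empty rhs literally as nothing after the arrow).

aa->b; abb->; ba->a

  | aabaab => bbaab => baab => aab => bb
  | aabaa => bbaa => baa => aa => b
  | aab => bb
  | aba => aa => b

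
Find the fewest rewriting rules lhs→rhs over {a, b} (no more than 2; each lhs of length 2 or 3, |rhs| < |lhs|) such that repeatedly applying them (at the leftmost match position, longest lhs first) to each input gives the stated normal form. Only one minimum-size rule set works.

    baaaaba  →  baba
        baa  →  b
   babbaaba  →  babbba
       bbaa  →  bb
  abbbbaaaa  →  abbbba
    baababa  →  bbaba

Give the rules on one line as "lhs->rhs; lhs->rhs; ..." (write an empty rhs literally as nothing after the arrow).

aa->; aaa->

  | baaaaba => baba
  | baa => b
  | babbaaba => babbba
  | bbaa => bb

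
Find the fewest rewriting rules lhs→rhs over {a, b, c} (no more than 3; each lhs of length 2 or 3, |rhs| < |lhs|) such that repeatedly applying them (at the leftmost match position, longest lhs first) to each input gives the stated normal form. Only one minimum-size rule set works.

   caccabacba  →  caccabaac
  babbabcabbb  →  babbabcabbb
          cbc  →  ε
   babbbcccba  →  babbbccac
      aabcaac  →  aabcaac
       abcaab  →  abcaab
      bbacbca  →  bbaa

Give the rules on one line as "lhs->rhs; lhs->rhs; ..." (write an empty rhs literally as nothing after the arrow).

  | caccabacba => caccabaac
  | babbabcabbb
  | cbc => ε
  | babbbcccba => babbbccac

cba->ac; cbc->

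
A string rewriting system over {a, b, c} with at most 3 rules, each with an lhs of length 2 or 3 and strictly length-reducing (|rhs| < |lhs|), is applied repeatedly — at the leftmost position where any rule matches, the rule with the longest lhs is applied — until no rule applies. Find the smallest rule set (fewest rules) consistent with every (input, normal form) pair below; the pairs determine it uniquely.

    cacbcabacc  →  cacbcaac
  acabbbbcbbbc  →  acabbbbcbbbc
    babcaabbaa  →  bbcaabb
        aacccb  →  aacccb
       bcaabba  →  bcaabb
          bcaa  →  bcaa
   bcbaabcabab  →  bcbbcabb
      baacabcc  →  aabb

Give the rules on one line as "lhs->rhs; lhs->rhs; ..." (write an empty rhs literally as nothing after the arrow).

ba->b; bac->a; bcc->bb

  | cacbcabacc => cacbcaac
  | acabbbbcbbbc
  | babcaabbaa => bbcaabbaa => bbcaabba => bbcaabb
  | aacccb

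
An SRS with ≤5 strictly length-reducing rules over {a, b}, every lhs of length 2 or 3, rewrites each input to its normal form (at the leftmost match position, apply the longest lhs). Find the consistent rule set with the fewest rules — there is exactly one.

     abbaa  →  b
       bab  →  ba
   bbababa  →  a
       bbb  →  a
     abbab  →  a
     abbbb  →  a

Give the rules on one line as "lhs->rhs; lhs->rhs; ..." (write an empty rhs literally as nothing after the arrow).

  | abbaa => abaa => aaa => b
  | bab => ba
  | bbababa => aababa => ababa => aaba => aba => aa => a
  | bbb => ab => a

aa->a; aaa->b; ab->a; bb->a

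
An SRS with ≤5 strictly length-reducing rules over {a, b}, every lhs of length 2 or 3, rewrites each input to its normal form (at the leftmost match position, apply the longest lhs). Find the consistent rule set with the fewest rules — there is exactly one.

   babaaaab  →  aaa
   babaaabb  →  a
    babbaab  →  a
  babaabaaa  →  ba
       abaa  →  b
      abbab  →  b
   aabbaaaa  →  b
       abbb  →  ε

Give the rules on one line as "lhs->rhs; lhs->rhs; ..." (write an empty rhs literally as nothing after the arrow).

ab->; aba->ba; baa->b; bb->

  | babaaaab => bbaaaab => aaaab => aaa
  | babaaabb => bbaaabb => aaabb => aab => a
  | babbaab => bbaab => aab => a
  | babaabaaa => bbaabaaa => aabaaa => abaaa => baaa => ba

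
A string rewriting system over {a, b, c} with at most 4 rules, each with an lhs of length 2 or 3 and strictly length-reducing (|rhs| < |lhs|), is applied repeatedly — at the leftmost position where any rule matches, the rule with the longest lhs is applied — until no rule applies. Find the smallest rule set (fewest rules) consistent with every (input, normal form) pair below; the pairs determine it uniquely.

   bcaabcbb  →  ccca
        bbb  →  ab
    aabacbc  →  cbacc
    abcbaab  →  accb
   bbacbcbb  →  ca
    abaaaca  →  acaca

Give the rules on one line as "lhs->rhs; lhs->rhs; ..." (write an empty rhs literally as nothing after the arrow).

aa->c; aac->; bb->a; bc->c

  | bcaabcbb => caabcbb => ccbcbb => cccbb => ccca
  | bbb => ab
  | aabacbc => cbacbc => cbacc
  | abcbaab => acbaab => acbcb => accb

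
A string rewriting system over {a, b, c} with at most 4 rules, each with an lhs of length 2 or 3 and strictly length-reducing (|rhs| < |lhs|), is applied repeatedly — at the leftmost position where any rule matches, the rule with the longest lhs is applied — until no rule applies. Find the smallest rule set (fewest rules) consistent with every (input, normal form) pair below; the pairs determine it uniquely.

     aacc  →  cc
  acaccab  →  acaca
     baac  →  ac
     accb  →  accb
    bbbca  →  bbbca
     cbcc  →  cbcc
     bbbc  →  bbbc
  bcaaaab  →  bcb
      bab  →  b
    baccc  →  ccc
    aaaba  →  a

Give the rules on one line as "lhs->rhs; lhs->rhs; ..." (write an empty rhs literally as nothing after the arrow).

aa->; ba->; cab->a

  | aacc => cc
  | acaccab => acaca
  | baac => ac
  | accb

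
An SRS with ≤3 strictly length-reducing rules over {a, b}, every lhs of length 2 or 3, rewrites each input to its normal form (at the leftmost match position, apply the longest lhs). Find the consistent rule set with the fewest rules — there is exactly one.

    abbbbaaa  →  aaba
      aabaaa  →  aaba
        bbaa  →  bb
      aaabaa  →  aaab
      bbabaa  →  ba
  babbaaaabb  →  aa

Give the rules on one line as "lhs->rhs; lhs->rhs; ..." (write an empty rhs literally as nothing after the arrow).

  | abbbbaaa => aabaaa => aaba
  | aabaaa => aaba
  | bbaa => bb
  | aaabaa => aaab

baa->b; bab->a; bbb->a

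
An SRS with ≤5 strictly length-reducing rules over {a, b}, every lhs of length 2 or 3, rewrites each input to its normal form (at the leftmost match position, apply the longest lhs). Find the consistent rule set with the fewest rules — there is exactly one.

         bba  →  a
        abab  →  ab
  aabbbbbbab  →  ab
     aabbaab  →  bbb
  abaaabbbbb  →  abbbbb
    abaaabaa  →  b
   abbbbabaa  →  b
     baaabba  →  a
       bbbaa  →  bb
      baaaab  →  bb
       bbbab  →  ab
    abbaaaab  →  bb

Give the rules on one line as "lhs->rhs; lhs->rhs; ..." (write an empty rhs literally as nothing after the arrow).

  | bba => ba => a
  | abab => ab
  | aabbbbbbab => bbbbbbbab => bbbbbbab => bbbbbab => bbbbab => bbbab => bbab => bab => ab
  | aabbaab => bbbaab => bbb

aa->b; aba->a; ba->a; baa->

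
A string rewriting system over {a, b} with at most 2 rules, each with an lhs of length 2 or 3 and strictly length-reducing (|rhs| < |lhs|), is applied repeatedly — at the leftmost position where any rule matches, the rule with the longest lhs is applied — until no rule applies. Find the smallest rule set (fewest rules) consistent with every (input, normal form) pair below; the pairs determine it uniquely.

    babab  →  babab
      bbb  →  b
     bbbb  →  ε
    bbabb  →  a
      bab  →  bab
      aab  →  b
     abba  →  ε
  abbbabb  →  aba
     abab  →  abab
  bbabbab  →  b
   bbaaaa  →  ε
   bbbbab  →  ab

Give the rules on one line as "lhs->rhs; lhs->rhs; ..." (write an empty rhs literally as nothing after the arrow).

  | babab
  | bbb => b
  | bbbb => bb => ε
  | bbabb => abb => a

aa->; bb->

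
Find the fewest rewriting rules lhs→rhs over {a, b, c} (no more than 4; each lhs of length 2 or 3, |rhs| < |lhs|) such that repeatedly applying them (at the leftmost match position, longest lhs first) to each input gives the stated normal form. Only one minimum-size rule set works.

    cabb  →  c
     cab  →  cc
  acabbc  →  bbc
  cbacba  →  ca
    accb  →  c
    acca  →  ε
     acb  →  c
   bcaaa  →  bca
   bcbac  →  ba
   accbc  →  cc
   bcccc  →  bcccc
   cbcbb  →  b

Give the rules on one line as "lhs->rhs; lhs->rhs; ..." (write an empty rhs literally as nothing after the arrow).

  | cabb => ccb => c
  | cab => cc
  | acabbc => aabbc => bbc
  | cbacba => acba => aba => ca

aa->; ab->c; ac->a; cb->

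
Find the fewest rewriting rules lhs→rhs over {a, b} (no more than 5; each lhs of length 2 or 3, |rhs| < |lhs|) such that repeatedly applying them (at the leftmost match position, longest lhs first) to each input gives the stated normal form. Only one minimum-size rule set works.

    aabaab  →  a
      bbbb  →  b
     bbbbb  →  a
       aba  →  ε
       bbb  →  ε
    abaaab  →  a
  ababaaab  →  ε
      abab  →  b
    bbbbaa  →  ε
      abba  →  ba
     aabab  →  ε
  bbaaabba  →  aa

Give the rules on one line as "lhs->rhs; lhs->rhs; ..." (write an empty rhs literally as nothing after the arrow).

ab->; aba->; baa->; bb->a

  | aabaab => aab => a
  | bbbb => abb => b
  | bbbbb => abbb => bb => a
  | aba => ε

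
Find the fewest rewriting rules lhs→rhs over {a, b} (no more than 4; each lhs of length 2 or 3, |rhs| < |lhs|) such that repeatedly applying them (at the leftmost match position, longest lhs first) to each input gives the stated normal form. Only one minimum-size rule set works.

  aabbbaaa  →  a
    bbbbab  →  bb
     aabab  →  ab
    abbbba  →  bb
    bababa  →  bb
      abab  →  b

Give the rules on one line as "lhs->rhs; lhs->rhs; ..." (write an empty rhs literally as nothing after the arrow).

  | aabbbaaa => abbaaa => baaa => a
  | bbbbab => bbbab => bbab => bbb => bb
  | aabab => aabb => ab
  | abbbba => bbba => bba => bb

abb->b; ba->b; baa->; bbb->bb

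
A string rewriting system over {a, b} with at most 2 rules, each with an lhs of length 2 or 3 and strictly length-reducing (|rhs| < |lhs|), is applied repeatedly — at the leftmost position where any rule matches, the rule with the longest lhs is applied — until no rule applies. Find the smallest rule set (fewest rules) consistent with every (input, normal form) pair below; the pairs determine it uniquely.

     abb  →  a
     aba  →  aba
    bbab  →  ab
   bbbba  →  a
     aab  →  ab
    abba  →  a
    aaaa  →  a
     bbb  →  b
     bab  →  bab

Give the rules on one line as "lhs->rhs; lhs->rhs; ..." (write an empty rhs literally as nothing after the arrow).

aa->a; bb->

  | abb => a
  | aba
  | bbab => ab
  | bbbba => bba => a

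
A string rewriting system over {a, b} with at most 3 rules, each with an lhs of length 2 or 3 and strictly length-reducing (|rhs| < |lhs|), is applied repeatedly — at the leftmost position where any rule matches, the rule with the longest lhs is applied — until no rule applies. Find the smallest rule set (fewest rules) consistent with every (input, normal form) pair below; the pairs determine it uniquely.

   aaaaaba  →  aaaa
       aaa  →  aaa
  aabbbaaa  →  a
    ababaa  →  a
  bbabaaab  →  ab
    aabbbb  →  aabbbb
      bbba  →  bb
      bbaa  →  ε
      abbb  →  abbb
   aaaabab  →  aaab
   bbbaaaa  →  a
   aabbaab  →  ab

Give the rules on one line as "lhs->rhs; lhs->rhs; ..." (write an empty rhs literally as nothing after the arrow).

aba->; ba->

  | aaaaaba => aaaa
  | aaa
  | aabbbaaa => aabbaa => aaba => a
  | ababaa => baa => a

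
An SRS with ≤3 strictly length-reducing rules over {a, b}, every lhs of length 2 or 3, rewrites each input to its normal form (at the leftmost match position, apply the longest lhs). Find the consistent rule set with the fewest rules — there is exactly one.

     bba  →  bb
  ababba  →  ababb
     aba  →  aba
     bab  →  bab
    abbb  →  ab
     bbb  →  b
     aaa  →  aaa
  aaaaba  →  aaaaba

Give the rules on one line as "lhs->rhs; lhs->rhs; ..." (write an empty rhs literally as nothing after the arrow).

bba->bb; bbb->b

  | bba => bb
  | ababba => ababb
  | aba
  | bab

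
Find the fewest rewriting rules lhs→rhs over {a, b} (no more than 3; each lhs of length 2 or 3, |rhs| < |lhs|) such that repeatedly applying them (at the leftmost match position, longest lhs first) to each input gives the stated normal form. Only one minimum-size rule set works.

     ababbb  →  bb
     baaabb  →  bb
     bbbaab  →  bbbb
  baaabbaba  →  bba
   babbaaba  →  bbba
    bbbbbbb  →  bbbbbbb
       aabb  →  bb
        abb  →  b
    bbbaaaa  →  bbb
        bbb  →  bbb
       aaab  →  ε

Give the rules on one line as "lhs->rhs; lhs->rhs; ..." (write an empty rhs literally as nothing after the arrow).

  | ababbb => abbb => bb
  | baaabb => babb => bb
  | bbbaab => bbbb
  | baaabbaba => babbaba => bbaba => bba

aa->; ab->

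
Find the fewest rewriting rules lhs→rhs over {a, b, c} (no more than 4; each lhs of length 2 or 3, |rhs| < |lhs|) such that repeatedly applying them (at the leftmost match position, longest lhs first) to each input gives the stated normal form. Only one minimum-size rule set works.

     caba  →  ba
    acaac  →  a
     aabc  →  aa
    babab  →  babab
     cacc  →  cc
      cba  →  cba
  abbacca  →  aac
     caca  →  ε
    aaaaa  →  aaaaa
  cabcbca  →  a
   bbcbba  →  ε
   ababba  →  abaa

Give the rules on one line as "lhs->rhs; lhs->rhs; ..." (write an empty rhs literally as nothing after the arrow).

bb->; bc->; ca->; caa->b

  | caba => ba
  | acaac => abc => a
  | aabc => aa
  | babab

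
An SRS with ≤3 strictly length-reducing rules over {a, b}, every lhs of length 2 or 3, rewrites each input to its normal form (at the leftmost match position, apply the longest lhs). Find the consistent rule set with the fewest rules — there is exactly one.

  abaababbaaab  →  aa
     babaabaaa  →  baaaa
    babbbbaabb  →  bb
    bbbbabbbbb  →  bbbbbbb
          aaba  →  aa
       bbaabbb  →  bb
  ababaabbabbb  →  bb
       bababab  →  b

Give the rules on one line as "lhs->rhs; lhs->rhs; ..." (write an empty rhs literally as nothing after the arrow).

  | abaababbaaab => aababbaaab => aabbaaab => abaaab => aaab => aa
  | babaabaaa => baabaaa => baaaa
  | babbbbaabb => bbbbaabb => bbabb => bb
  | bbbbabbbbb => bbbbbbb

ab->; bba->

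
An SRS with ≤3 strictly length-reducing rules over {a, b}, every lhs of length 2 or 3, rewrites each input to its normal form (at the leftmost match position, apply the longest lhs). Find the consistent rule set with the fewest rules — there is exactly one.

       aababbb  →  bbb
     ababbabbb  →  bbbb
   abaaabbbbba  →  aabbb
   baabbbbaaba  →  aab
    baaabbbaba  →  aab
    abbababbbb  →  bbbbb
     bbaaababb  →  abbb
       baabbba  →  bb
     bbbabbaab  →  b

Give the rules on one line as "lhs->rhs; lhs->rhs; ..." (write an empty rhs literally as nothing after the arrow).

  | aababbb => aaabbb => bbb
  | ababbabbb => aabbabbb => aaabbbb => bbbb
  | abaaabbbbba => abbbbbba => abbbbab => abbabb => aabbb
  | baabbbbaaba => baabbababa => baaabbaba => bbbaba => babba => abba => aab

aaa->; bab->ab; bba->ab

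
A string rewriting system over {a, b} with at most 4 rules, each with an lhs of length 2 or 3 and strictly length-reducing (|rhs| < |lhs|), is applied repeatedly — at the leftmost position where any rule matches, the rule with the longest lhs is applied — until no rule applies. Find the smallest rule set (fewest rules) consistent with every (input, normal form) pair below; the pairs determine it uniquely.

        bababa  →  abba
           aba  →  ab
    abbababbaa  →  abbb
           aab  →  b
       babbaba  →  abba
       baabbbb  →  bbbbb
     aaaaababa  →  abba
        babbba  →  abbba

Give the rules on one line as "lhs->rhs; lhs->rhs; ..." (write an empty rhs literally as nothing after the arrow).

aa->; aba->ab; bab->ab

  | bababa => ababa => abba
  | aba => ab
  | abbababbaa => abababbaa => abbabbaa => ababbaa => abbbaa => abbb
  | aab => b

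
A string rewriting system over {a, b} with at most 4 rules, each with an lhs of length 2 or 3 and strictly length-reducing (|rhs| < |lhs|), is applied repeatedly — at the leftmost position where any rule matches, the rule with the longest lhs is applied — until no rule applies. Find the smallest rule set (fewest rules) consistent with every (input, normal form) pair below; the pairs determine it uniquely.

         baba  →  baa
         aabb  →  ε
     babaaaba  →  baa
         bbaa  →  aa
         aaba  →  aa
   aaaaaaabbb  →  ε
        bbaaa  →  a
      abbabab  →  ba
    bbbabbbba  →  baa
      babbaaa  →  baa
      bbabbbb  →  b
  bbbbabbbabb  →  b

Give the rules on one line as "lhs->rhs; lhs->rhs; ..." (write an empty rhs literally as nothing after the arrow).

  | baba => baa
  | aabb => ab => ε
  | babaaaba => baaaaba => baaba => baa
  | bbaa => aa

aaa->a; ab->; bab->ba; bb->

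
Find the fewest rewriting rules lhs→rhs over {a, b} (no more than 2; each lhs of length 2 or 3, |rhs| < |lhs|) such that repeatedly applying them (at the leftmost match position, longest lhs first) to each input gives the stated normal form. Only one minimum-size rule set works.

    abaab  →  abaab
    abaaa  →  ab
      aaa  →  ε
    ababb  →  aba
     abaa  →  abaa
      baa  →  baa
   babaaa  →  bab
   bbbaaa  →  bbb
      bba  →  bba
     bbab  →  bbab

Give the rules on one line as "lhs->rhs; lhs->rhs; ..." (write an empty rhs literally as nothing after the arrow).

aaa->; abb->a

  | abaab
  | abaaa => ab
  | aaa => ε
  | ababb => aba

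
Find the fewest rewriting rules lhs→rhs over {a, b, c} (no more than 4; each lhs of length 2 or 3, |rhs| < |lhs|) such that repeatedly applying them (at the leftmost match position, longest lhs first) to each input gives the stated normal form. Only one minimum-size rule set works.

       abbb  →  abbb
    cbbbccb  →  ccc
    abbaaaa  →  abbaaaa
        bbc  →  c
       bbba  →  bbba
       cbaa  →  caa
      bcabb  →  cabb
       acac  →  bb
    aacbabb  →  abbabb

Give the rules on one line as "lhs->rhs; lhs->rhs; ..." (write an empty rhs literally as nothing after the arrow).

ac->b; bc->c; cb->c

  | abbb
  | cbbbccb => cbbccb => cbccb => cccb => ccc
  | abbaaaa
  | bbc => bc => c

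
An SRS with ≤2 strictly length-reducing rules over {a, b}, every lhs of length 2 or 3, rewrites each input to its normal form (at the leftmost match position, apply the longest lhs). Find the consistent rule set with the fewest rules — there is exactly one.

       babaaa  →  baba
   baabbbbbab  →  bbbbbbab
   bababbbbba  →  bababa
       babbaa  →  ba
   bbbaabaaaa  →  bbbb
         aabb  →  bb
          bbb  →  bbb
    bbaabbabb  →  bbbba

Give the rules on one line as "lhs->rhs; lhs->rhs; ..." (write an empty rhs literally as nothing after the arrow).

  | babaaa => baba
  | baabbbbbab => bbbbbbab
  | bababbbbba => bababbba => bababa
  | babbaa => baaa => ba

aa->; abb->a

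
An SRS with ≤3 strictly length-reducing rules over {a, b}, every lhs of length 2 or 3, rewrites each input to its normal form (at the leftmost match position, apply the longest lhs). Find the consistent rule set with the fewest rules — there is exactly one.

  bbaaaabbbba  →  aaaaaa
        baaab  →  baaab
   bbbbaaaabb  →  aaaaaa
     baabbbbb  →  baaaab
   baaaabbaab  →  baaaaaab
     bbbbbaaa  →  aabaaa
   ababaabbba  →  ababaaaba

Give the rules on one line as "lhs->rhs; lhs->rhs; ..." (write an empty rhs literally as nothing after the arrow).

bb->a; bba->a

  | bbaaaabbbba => aaaabbbba => aaaaabba => aaaaaa
  | baaab
  | bbbbaaaabb => abbaaaabb => aaaaabb => aaaaaa
  | baabbbbb => baaabbb => baaaab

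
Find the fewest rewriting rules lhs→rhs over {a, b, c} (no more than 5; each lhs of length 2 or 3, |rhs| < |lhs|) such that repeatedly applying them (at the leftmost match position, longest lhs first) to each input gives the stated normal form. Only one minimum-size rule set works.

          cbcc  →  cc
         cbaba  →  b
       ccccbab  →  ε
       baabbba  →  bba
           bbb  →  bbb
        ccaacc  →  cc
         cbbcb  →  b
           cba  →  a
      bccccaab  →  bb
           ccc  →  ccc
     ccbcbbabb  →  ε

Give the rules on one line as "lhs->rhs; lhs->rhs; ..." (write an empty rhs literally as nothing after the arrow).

  | cbcc => cc
  | cbaba => aba => ca => b
  | ccccbab => cccab => ccbb => cb => ε
  | baabbba => bacbba => bcbba => bba

ab->c; ac->c; ca->b; cb->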